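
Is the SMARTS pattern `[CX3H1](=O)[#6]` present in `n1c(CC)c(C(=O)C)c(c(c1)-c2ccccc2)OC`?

No

The pattern [CX3H1](=O)[#6] describes an sp2 carbon with one H, double-bonded to O and single-bonded to carbon — an aldehyde.
The closest candidate here is an acetyl/ketone group (-C(=O)CH3), but the carbonyl carbon has H0 (two carbon neighbours), not H1. No other fragment satisfies the full query, so there is no match.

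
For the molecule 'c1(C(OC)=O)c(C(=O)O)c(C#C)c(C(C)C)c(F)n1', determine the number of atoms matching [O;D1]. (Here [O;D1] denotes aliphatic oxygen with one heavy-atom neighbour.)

Check the 19 heavy atoms by environment: 1× n (aromatic, D2) → no; 5× c (aromatic, D3) → no; 3× C (D3) → no; 3× O (D1) → match; 4× C (D1) → no; 1× F (D1) → no; 1× C (D2) → no; 1× O (D2) → no.
That gives 3 matching atoms.

3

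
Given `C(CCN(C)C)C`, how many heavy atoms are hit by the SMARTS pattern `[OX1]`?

0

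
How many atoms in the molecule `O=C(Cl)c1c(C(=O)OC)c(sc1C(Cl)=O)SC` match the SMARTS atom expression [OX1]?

3

The query [OX1] means: aliphatic oxygen with one total connection — typically a carbonyl =O or an oxide.
Check the 17 heavy atoms by environment: 1× s (aromatic, X2) → no; 4× c (aromatic, X3) → no; 3× C (X3) → no; 3× O (X1) → match; 1× O (X2) → no; 2× C (X4) → no; 2× Cl (X1) → no; 1× S (X2) → no.
That gives 3 matching atoms.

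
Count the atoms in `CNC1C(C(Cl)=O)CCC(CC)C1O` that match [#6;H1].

Check the 14 heavy atoms by environment: 3× C (H2) → no; 4× C (H1) → match; 2× C (H3) → no; 1× C (H0) → no; 1× O (H0) → no; 1× Cl (H0) → no; 1× N (H1) → no; 1× O (H1) → no.
That gives 4 matching atoms.

4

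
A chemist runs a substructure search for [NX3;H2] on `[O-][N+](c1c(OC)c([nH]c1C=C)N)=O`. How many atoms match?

1

The query [NX3;H2] means: aliphatic N with 3 total connections, two of them H — an -NH2 nitrogen (amine or amide).
Check the 13 heavy atoms by environment: 1× n (aromatic, H1, X3) → no; 4× c (aromatic, H0, X3) → no; 1× O (H0, X2) → no; 1× C (H3, X4) → no; 1× N (charge +1, H0, X3) → no; 1× O (charge -1, H0, X1) → no; 1× O (H0, X1) → no; 1× N (H2, X3) → match; 1× C (H1, X3) → no; 1× C (H2, X3) → no.
That gives 1 matching atom.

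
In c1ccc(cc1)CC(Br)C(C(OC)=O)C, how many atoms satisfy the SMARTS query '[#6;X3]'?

7

The query [#6;X3] means: any carbon (aromatic or not) with three total connections.
Check the 15 heavy atoms by environment: 5× C (X4) → no; 1× Br (X1) → no; 6× c (aromatic, X3) → match; 1× C (X3) → match; 1× O (X1) → no; 1× O (X2) → no.
Summing the matching environments: 6 + 1 = 7 matching atoms.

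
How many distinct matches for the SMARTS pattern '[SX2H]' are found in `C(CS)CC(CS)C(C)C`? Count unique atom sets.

2

[SX2H] is the SMARTS for a thiol: an aliphatic sulfur with two connections, one being H.
The molecule carries 2 separate instances of a thiol (-SH) meeting every constraint; each maps to a distinct set of atoms, giving 2 matches.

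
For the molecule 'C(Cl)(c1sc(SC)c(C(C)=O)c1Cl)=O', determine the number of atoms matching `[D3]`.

6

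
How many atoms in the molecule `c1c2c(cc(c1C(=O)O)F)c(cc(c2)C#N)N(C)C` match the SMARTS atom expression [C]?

4

Check the 19 heavy atoms by environment: 10× c (aromatic) → no; 2× N → no; 4× C → match; 2× O → no; 1× F → no.
That gives 4 matching atoms.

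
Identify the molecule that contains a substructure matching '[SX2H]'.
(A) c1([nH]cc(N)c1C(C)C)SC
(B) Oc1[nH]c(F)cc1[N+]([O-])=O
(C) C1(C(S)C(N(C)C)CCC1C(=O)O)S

C

[SX2H] describes an aliphatic sulfur with two connections, one being H (a thiol).
(A) has a methylthio ether (-SCH3) but the sulfur has H0 (bonded to two carbons), not H1.
(B) has a hydroxyl group (-OH) but it is an -OH, not an -SH.
(C) contains a thiol (-SH), which satisfies every atom and bond constraint.
So the answer is (C).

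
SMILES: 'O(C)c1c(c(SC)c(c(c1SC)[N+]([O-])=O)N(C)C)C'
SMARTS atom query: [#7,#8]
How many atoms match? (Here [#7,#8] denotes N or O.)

Check the 19 heavy atoms by environment: 6× c (aromatic) → no; 2× S → no; 6× C → no; 2× O → match; 1× N (charge +1) → match; 1× O (charge -1) → match; 1× N → match.
Summing the matching environments: 2 + 1 + 1 + 1 = 5 matching atoms.

5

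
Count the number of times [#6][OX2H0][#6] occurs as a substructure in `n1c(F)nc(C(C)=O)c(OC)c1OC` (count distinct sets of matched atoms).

2

[#6][OX2H0][#6] is the SMARTS for an ether: an aliphatic oxygen bridging two carbons with no H on the oxygen.
The molecule carries 2 separate instances of a methoxy ether (-OCH3) meeting every constraint; each maps to a distinct set of atoms, giving 2 matches.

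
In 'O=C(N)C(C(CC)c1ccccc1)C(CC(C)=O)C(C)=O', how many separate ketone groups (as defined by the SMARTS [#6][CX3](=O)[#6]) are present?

[#6][CX3](=O)[#6] is the SMARTS for a ketone: a carbonyl carbon (no H) flanked by two carbons.
The molecule carries 2 separate instances of an acetyl/ketone group (-C(=O)CH3) meeting every constraint; each maps to a distinct set of atoms, giving 2 matches.

2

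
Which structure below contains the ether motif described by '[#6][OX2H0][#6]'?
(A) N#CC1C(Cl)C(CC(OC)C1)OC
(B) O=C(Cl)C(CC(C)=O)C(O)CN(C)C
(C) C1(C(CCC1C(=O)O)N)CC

A

[#6][OX2H0][#6] describes an aliphatic oxygen bridging two carbons with no H on the oxygen (an ether).
(A) contains a methoxy ether (-OCH3), which satisfies every atom and bond constraint.
(B) has a hydroxyl group (-OH) but the oxygen has H1, not H0 bridging two carbons.
(C) has a carboxylic acid group (-C(=O)OH) but the -OH oxygen has H1; the =O is OX1, not OX2.
So the answer is (A).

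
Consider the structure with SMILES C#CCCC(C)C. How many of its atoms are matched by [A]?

7

The query [A] means: A matches any aliphatic (non-aromatic) heavy atom.
Check the 7 heavy atoms by environment: 7× C → match.
That gives 7 matching atoms.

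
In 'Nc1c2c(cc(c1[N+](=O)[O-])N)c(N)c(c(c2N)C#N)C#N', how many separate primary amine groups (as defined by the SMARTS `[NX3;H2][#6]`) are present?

4

[NX3;H2][#6] is the SMARTS for a primary amine: a trivalent nitrogen with two H attached to carbon.
The molecule carries 4 separate instances of a primary amino group (-NH2) meeting every constraint; each maps to a distinct set of atoms, giving 4 matches.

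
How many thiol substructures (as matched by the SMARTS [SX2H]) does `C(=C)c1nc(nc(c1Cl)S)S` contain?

2

[SX2H] is the SMARTS for a thiol: an aliphatic sulfur with two connections, one being H.
The molecule carries 2 separate instances of a thiol (-SH) meeting every constraint; each maps to a distinct set of atoms, giving 2 matches.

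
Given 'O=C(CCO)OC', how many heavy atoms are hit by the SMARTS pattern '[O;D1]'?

2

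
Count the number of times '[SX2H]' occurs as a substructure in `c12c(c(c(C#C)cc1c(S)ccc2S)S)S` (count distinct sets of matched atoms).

4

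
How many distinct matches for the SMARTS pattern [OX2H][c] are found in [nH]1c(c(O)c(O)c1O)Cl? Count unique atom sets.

3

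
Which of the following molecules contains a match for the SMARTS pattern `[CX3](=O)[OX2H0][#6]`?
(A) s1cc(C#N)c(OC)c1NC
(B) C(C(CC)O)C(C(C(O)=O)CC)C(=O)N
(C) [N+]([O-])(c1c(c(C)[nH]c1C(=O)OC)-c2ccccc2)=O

C

[CX3](=O)[OX2H0][#6] describes a carbonyl carbon bonded to an oxygen that is itself bonded to carbon (no H on that O) (an ester).
(A) has a methoxy ether (-OCH3) but the ether oxygen is not adjacent to a C=O carbon.
(B) has a carboxylic acid group (-C(=O)OH) but the singly-bonded O carries H (OX2H1, not H0).
(C) contains a methyl-ester group (-C(=O)OCH3), which satisfies every atom and bond constraint.
So the answer is (C).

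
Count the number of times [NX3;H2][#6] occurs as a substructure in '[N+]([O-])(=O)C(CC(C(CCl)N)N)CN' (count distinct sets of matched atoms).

3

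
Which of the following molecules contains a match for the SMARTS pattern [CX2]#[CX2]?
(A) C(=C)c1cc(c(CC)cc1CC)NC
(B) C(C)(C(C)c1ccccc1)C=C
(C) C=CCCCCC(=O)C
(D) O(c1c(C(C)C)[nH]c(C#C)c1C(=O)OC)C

[CX2]#[CX2] describes a carbon-carbon triple bond (an alkyne).
(A) has a vinyl group (-CH=CH2) but the C=C is a double bond; both carbons are CX3, not CX2.
(B) has a vinyl group (-CH=CH2) but the C=C is a double bond; both carbons are CX3, not CX2.
(C) has a vinyl group (-CH=CH2) but the C=C is a double bond; both carbons are CX3, not CX2.
(D) contains an ethynyl group (-C#CH), which satisfies every atom and bond constraint.
So the answer is (D).

D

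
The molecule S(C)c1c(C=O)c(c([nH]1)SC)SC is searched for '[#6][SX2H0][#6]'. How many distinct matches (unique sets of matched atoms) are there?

3

[#6][SX2H0][#6] is the SMARTS for a thioether: an aliphatic sulfur bridging two carbons with no H on the sulfur.
The molecule carries 3 separate instances of a methylthio ether (-SCH3) meeting every constraint; each maps to a distinct set of atoms, giving 3 matches.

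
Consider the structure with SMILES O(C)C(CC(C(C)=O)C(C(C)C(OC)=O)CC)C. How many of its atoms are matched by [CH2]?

The query [CH2] means: aliphatic carbon with exactly two hydrogens.
Check the 18 heavy atoms by environment: 6× C (H3) → no; 4× C (H1) → no; 2× C (H2) → match; 4× O (H0) → no; 2× C (H0) → no.
That gives 2 matching atoms.

2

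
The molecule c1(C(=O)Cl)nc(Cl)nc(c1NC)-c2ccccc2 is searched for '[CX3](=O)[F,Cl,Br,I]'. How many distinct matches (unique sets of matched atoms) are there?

[CX3](=O)[F,Cl,Br,I] is the SMARTS for an acyl halide: a carbonyl carbon bonded to a halogen.
Exactly one fragment in the molecule meets all constraints, giving 1 match.

1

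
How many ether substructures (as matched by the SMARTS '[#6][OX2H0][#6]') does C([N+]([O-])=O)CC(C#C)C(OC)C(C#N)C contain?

1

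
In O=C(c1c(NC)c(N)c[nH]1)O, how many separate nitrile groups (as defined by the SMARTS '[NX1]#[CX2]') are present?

0

[NX1]#[CX2] is the SMARTS for a nitrile: a nitrogen triple-bonded to a two-connected carbon.
The molecule has a primary amino group (-NH2), but the nitrogen is NX3 (three connections), not NX1 triple-bonded; nothing else fits, so there are 0 matches.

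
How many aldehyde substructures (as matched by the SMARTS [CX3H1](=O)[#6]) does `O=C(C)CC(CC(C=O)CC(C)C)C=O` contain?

2

[CX3H1](=O)[#6] is the SMARTS for an aldehyde: an sp2 carbon with one H, double-bonded to O and single-bonded to carbon.
The molecule carries 2 separate instances of an aldehyde (-CHO) meeting every constraint; each maps to a distinct set of atoms, giving 2 matches.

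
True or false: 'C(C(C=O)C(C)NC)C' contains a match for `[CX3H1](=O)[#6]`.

True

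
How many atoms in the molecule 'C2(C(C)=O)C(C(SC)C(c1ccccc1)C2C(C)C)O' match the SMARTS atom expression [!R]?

The query [!R] means: !R matches any atom not in a ring.
Check the 20 heavy atoms by environment: 5× C (in 5-ring) → no; 1× S (acyclic) → match; 6× C (acyclic) → match; 2× O (acyclic) → match; 6× c (aromatic, in 6-ring) → no.
Summing the matching environments: 1 + 6 + 2 = 9 matching atoms.

9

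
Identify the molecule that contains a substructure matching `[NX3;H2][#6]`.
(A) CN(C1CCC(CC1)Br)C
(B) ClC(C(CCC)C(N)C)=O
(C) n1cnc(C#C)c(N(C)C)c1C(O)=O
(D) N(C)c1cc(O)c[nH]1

[NX3;H2][#6] describes a trivalent nitrogen with two H attached to carbon (a primary amine).
(A) has a dimethylamino group (-N(CH3)2) but the nitrogen has H0, not H2.
(B) contains a primary amino group (-NH2), which satisfies every atom and bond constraint.
(C) has a dimethylamino group (-N(CH3)2) but the nitrogen has H0, not H2.
(D) has an N-methylamino group (-NHCH3) but the nitrogen bears two carbons and only one H (H1), not H2.
So the answer is (B).

B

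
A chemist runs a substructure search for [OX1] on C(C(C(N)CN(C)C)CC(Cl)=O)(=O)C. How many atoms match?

2

Check the 14 heavy atoms by environment: 7× C (X4) → no; 2× C (X3) → no; 2× O (X1) → match; 2× N (X3) → no; 1× Cl (X1) → no.
That gives 2 matching atoms.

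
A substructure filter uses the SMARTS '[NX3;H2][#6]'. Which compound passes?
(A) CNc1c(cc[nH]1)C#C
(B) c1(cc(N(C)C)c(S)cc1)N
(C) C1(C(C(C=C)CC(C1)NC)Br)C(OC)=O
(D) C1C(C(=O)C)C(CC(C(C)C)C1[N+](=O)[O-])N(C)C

B

[NX3;H2][#6] describes a trivalent nitrogen with two H attached to carbon (a primary amine).
(A) has an N-methylamino group (-NHCH3) but the nitrogen bears two carbons and only one H (H1), not H2.
(B) contains a primary amino group (-NH2), which satisfies every atom and bond constraint.
(C) has an N-methylamino group (-NHCH3) but the nitrogen bears two carbons and only one H (H1), not H2.
(D) has a dimethylamino group (-N(CH3)2) but the nitrogen has H0, not H2.
So the answer is (B).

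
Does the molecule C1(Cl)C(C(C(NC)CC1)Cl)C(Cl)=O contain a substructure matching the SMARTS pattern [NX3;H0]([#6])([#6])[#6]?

No

The pattern [NX3;H0]([#6])([#6])[#6] describes a trivalent nitrogen with no H, bonded to three carbons — a tertiary amine.
The closest candidate here is an N-methylamino group (-NHCH3), but the nitrogen still has one H (H1), not H0. No other fragment satisfies the full query, so there is no match.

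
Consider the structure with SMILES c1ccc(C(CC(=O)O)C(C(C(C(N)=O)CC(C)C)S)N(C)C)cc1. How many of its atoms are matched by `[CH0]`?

2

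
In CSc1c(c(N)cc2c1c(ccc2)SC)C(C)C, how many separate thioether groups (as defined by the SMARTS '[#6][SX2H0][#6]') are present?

2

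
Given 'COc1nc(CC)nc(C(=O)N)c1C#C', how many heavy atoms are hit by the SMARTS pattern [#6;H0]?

Check the 15 heavy atoms by environment: 2× n (aromatic, H0) → no; 4× c (aromatic, H0) → match; 1× C (H2) → no; 2× C (H3) → no; 2× C (H0) → match; 1× C (H1) → no; 2× O (H0) → no; 1× N (H2) → no.
Summing the matching environments: 4 + 2 = 6 matching atoms.

6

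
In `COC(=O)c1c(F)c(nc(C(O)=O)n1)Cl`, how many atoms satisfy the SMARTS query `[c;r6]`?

4

The query [c;r6] means: aromatic carbon that belongs to a six-membered ring.
Check the 15 heavy atoms by environment: 2× n (aromatic, in 6-ring) → no; 4× c (aromatic, in 6-ring) → match; 3× C (acyclic) → no; 4× O (acyclic) → no; 1× Cl (acyclic) → no; 1× F (acyclic) → no.
That gives 4 matching atoms.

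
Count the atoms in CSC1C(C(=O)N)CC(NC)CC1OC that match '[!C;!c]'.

5

The query [!C;!c] means: neither aliphatic nor aromatic carbon — same as [!#6].
Check the 15 heavy atoms by environment: 10× C → no; 2× N → match; 2× O → match; 1× S → match.
Summing the matching environments: 2 + 2 + 1 = 5 matching atoms.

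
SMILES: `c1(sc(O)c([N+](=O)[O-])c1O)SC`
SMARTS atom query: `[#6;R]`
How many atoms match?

4

The query [#6;R] means: carbon that is part of a ring.
Check the 12 heavy atoms by environment: 1× s (aromatic, in 5-ring) → no; 4× c (aromatic, in 5-ring) → match; 3× O (acyclic) → no; 1× N (charge +1, acyclic) → no; 1× O (charge -1, acyclic) → no; 1× S (acyclic) → no; 1× C (acyclic) → no.
That gives 4 matching atoms.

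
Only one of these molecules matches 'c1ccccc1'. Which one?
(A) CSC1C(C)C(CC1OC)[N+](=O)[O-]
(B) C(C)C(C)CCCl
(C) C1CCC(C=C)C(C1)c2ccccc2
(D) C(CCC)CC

c1ccccc1 describes six aromatic carbons in a ring (a benzene ring).
(A) has a methyl group (-CH3) but no six-membered all-carbon aromatic ring is present.
(B) has a methyl group (-CH3) but no six-membered all-carbon aromatic ring is present.
(C) contains a phenyl ring, which satisfies every atom and bond constraint.
(D) has a methyl group (-CH3) but no six-membered all-carbon aromatic ring is present.
So the answer is (C).

C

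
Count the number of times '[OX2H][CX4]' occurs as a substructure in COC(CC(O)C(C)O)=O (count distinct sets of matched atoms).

[OX2H][CX4] is the SMARTS for an aliphatic alcohol: a hydroxyl oxygen bound to an sp3 (X4) carbon.
The molecule carries 2 separate instances of a hydroxyl group (-OH) meeting every constraint; each maps to a distinct set of atoms, giving 2 matches.

2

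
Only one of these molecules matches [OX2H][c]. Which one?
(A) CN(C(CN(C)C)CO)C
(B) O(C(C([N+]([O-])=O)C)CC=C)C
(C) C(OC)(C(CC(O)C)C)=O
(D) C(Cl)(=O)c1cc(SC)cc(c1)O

D

[OX2H][c] describes a hydroxyl oxygen attached to an aromatic carbon (a phenol).
(A) has a hydroxyl group (-OH) but the -OH is on an aliphatic carbon, not an aromatic c.
(B) has a methoxy ether (-OCH3) but the oxygen has H0, not H1.
(C) has a hydroxyl group (-OH) but the -OH is on an aliphatic carbon, not an aromatic c.
(D) contains a hydroxyl group (-OH), which satisfies every atom and bond constraint.
So the answer is (D).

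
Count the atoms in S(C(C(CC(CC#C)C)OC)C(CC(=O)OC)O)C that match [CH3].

The query [CH3] means: aliphatic carbon with exactly three hydrogens.
Check the 19 heavy atoms by environment: 3× C (H2) → no; 5× C (H1) → no; 1× S (H0) → no; 4× C (H3) → match; 3× O (H0) → no; 1× O (H1) → no; 2× C (H0) → no.
That gives 4 matching atoms.

4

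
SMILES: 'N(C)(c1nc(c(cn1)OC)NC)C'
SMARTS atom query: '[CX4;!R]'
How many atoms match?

4

The query [CX4;!R] means: aliphatic carbon with four total connections, not in a ring.
Check the 13 heavy atoms by environment: 2× n (aromatic, X2, in 6-ring) → no; 4× c (aromatic, X3, in 6-ring) → no; 2× N (X3, acyclic) → no; 4× C (X4, acyclic) → match; 1× O (X2, acyclic) → no.
That gives 4 matching atoms.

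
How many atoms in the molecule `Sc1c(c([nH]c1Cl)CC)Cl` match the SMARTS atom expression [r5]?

Check the 10 heavy atoms by environment: 1× n (aromatic, in 5-ring) → match; 4× c (aromatic, in 5-ring) → match; 2× Cl (acyclic) → no; 2× C (acyclic) → no; 1× S (acyclic) → no.
Summing the matching environments: 1 + 4 = 5 matching atoms.

5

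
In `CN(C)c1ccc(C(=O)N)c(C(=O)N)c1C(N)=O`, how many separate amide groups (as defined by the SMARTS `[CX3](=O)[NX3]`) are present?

3

[CX3](=O)[NX3] is the SMARTS for an amide: a carbonyl carbon bonded to a trivalent nitrogen.
The molecule carries 3 separate instances of a primary amide (-C(=O)NH2) meeting every constraint; each maps to a distinct set of atoms, giving 3 matches.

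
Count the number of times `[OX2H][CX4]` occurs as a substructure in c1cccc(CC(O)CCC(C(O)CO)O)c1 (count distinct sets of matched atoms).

4

[OX2H][CX4] is the SMARTS for an aliphatic alcohol: a hydroxyl oxygen bound to an sp3 (X4) carbon.
The molecule carries 4 separate instances of a hydroxyl group (-OH) meeting every constraint; each maps to a distinct set of atoms, giving 4 matches.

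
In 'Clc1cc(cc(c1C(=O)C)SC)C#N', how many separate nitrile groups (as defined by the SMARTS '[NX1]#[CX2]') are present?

1

[NX1]#[CX2] is the SMARTS for a nitrile: a nitrogen triple-bonded to a two-connected carbon.
Exactly one fragment in the molecule meets all constraints, giving 1 match.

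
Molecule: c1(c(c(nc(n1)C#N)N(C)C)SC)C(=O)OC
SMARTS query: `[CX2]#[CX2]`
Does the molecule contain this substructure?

The pattern [CX2]#[CX2] describes a carbon-carbon triple bond — an alkyne.
The closest candidate here is a nitrile (-C#N), but the triple bond is C#N, not C#C. No other fragment satisfies the full query, so there is no match.

No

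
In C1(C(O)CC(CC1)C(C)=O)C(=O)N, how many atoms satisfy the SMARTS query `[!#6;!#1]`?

4

Check the 13 heavy atoms by environment: 9× C → no; 3× O → match; 1× N → match.
Summing the matching environments: 3 + 1 = 4 matching atoms.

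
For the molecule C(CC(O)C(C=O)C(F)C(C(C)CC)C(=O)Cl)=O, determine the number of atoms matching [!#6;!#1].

6

The query [!#6;!#1] means: not carbon and not hydrogen — any heteroatom.
Check the 18 heavy atoms by environment: 12× C → no; 4× O → match; 1× F → match; 1× Cl → match.
Summing the matching environments: 4 + 1 + 1 = 6 matching atoms.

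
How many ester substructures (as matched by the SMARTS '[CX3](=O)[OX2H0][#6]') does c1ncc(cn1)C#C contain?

0

[CX3](=O)[OX2H0][#6] is the SMARTS for an ester: a carbonyl carbon bonded to an oxygen that is itself bonded to carbon (no H on that O).
No fragment in the molecule satisfies every constraint, giving 0 matches.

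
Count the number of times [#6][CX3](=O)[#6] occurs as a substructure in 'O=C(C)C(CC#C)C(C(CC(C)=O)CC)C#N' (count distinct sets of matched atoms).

[#6][CX3](=O)[#6] is the SMARTS for a ketone: a carbonyl carbon (no H) flanked by two carbons.
The molecule carries 2 separate instances of an acetyl/ketone group (-C(=O)CH3) meeting every constraint; each maps to a distinct set of atoms, giving 2 matches.

2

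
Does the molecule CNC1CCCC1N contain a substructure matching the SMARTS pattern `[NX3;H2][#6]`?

Yes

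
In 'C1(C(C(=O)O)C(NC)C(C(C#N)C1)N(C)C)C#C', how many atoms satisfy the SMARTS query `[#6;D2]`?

3

The query [#6;D2] means: any carbon bonded to exactly two heavy atoms.
Check the 18 heavy atoms by environment: 6× C (D3) → no; 3× C (D2) → match; 2× O (D1) → no; 1× N (D2) → no; 4× C (D1) → no; 1× N (D3) → no; 1× N (D1) → no.
That gives 3 matching atoms.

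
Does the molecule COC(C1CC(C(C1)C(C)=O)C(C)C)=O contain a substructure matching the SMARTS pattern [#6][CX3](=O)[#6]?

Yes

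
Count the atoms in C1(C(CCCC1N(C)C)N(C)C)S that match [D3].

The query [D3] means: atom with exactly three heavy-atom neighbours.
Check the 13 heavy atoms by environment: 3× C (D2) → no; 3× C (D3) → match; 1× S (D1) → no; 2× N (D3) → match; 4× C (D1) → no.
Summing the matching environments: 3 + 2 = 5 matching atoms.

5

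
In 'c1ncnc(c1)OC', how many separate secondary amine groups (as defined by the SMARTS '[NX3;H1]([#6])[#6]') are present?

0

[NX3;H1]([#6])[#6] is the SMARTS for a secondary amine: a trivalent nitrogen with one H, bonded to two carbons.
No fragment in the molecule satisfies every constraint, giving 0 matches.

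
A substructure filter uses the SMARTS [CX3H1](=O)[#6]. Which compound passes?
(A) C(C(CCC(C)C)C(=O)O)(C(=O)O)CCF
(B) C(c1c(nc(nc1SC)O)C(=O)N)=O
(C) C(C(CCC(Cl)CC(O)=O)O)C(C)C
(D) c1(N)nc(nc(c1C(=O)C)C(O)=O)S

[CX3H1](=O)[#6] describes an sp2 carbon with one H, double-bonded to O and single-bonded to carbon (an aldehyde).
(A) has a carboxylic acid group (-C(=O)OH) but the carbonyl carbon has H0 and is bonded to O, not H1.
(B) contains an aldehyde (-CHO), which satisfies every atom and bond constraint.
(C) has a carboxylic acid group (-C(=O)OH) but the carbonyl carbon has H0 and is bonded to O, not H1.
(D) has a carboxylic acid group (-C(=O)OH) but the carbonyl carbon has H0 and is bonded to O, not H1.
So the answer is (B).

B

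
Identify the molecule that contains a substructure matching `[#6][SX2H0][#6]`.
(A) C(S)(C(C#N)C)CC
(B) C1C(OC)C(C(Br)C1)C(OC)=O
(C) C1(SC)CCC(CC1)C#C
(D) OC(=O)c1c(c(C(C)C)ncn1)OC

[#6][SX2H0][#6] describes an aliphatic sulfur bridging two carbons with no H on the sulfur (a thioether).
(A) has a thiol (-SH) but the sulfur has H1, not H0 bridging two carbons.
(B) has a methoxy ether (-OCH3) but the bridging atom is O, not S.
(C) contains a methylthio ether (-SCH3), which satisfies every atom and bond constraint.
(D) has a methoxy ether (-OCH3) but the bridging atom is O, not S.
So the answer is (C).

C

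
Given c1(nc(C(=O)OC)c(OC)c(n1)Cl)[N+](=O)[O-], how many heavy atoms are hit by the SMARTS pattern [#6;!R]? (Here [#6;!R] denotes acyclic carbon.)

3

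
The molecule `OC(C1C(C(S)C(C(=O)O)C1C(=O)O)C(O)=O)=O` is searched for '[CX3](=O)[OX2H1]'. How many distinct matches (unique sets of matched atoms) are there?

4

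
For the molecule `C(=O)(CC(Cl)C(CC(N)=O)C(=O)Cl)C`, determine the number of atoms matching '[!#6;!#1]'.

The query [!#6;!#1] means: not carbon and not hydrogen — any heteroatom.
Check the 14 heavy atoms by environment: 8× C → no; 3× O → match; 1× N → match; 2× Cl → match.
Summing the matching environments: 3 + 1 + 2 = 6 matching atoms.

6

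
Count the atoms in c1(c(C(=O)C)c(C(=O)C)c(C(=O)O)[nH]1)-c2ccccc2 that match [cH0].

5

Check the 20 heavy atoms by environment: 1× n (aromatic, H1) → no; 5× c (aromatic, H0) → match; 3× C (H0) → no; 3× O (H0) → no; 2× C (H3) → no; 1× O (H1) → no; 5× c (aromatic, H1) → no.
That gives 5 matching atoms.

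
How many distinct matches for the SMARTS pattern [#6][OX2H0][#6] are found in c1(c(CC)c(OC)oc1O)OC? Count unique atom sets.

[#6][OX2H0][#6] is the SMARTS for an ether: an aliphatic oxygen bridging two carbons with no H on the oxygen.
The molecule carries 2 separate instances of a methoxy ether (-OCH3) meeting every constraint; each maps to a distinct set of atoms, giving 2 matches.

2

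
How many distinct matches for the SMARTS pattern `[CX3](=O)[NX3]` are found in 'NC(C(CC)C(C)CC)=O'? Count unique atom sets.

[CX3](=O)[NX3] is the SMARTS for an amide: a carbonyl carbon bonded to a trivalent nitrogen.
Exactly one fragment in the molecule meets all constraints, giving 1 match.

1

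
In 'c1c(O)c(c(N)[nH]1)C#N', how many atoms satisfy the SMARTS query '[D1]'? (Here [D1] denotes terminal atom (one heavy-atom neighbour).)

The query [D1] means: atom with exactly one heavy-atom neighbour (degree 1).
Check the 9 heavy atoms by environment: 1× n (aromatic, D2) → no; 1× c (aromatic, D2) → no; 3× c (aromatic, D3) → no; 1× C (D2) → no; 2× N (D1) → match; 1× O (D1) → match.
Summing the matching environments: 2 + 1 = 3 matching atoms.

3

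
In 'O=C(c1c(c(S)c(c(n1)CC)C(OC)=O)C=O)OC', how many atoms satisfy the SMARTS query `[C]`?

The query [C] means: uppercase C matches aliphatic (non-aromatic) carbon only.
Check the 19 heavy atoms by environment: 1× n (aromatic) → no; 5× c (aromatic) → no; 7× C → match; 5× O → no; 1× S → no.
That gives 7 matching atoms.

7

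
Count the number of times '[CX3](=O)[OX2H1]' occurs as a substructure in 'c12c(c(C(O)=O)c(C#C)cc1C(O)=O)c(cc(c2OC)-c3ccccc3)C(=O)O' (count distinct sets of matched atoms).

3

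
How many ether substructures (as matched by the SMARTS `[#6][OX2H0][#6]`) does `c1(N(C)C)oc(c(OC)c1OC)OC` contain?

3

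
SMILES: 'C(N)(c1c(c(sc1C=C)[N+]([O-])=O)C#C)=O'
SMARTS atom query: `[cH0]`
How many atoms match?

The query [cH0] means: aromatic carbon with no attached hydrogen (substituted or ring-fusion).
Check the 15 heavy atoms by environment: 1× s (aromatic, H0) → no; 4× c (aromatic, H0) → match; 2× C (H0) → no; 2× O (H0) → no; 1× N (H2) → no; 2× C (H1) → no; 1× C (H2) → no; 1× N (charge +1, H0) → no; 1× O (charge -1, H0) → no.
That gives 4 matching atoms.

4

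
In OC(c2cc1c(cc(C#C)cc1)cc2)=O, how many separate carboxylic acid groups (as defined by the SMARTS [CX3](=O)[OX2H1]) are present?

1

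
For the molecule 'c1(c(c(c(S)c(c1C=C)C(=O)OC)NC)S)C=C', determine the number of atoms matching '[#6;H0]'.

The query [#6;H0] means: any carbon with no attached hydrogen.
Check the 18 heavy atoms by environment: 6× c (aromatic, H0) → match; 2× S (H1) → no; 1× N (H1) → no; 2× C (H3) → no; 2× C (H1) → no; 2× C (H2) → no; 1× C (H0) → match; 2× O (H0) → no.
Summing the matching environments: 6 + 1 = 7 matching atoms.

7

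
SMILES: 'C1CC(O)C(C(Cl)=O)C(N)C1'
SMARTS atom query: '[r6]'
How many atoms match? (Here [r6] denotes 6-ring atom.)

6

The query [r6] means: r6 matches atoms in a six-membered ring.
Check the 11 heavy atoms by environment: 6× C (in 6-ring) → match; 2× O (acyclic) → no; 1× N (acyclic) → no; 1× C (acyclic) → no; 1× Cl (acyclic) → no.
That gives 6 matching atoms.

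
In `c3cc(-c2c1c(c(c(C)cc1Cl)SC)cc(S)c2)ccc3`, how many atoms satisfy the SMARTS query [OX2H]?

0

The query [OX2H] means: aliphatic oxygen with two connections, one of which is H — an -OH oxygen.
Check the 21 heavy atoms by environment: 8× c (aromatic, H0, X3) → no; 8× c (aromatic, H1, X3) → no; 1× S (H1, X2) → no; 1× Cl (H0, X1) → no; 2× C (H3, X4) → no; 1× S (H0, X2) → no.
No environment satisfies the query, so 0 matching atoms.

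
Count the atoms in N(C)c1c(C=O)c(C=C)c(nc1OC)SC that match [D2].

6

The query [D2] means: atom with exactly two heavy-atom neighbours.
Check the 16 heavy atoms by environment: 1× n (aromatic, D2) → match; 5× c (aromatic, D3) → no; 1× N (D2) → match; 4× C (D1) → no; 1× S (D2) → match; 2× C (D2) → match; 1× O (D1) → no; 1× O (D2) → match.
Summing the matching environments: 1 + 1 + 1 + 2 + 1 = 6 matching atoms.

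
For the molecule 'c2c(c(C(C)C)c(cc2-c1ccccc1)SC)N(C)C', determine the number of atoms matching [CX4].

Check the 20 heavy atoms by environment: 12× c (aromatic, X3) → no; 6× C (X4) → match; 1× N (X3) → no; 1× S (X2) → no.
That gives 6 matching atoms.

6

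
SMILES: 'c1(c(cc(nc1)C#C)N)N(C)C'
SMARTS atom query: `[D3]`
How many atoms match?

The query [D3] means: atom with exactly three heavy-atom neighbours.
Check the 12 heavy atoms by environment: 1× n (aromatic, D2) → no; 3× c (aromatic, D3) → match; 2× c (aromatic, D2) → no; 1× C (D2) → no; 3× C (D1) → no; 1× N (D3) → match; 1× N (D1) → no.
Summing the matching environments: 3 + 1 = 4 matching atoms.

4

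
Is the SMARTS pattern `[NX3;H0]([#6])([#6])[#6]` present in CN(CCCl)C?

The pattern [NX3;H0]([#6])([#6])[#6] describes a trivalent nitrogen with no H, bonded to three carbons — a tertiary amine.
The molecule carries a dimethylamino group (-N(CH3)2), whose atoms satisfy every constraint of the query, so the pattern matches.

Yes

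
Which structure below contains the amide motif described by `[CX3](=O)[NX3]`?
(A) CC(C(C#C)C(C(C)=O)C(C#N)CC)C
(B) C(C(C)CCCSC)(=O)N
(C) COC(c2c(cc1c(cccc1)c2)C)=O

B

[CX3](=O)[NX3] describes a carbonyl carbon bonded to a trivalent nitrogen (an amide).
(A) has a nitrile (-C#N) but the nitrile N is NX1 (triple-bonded), not NX3.
(B) contains a primary amide (-C(=O)NH2), which satisfies every atom and bond constraint.
(C) has a methyl-ester group (-C(=O)OCH3) but the carbonyl is bonded to O, not to an NX3 nitrogen.
So the answer is (B).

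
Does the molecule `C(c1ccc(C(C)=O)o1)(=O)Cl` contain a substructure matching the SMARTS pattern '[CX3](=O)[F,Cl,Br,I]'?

The pattern [CX3](=O)[F,Cl,Br,I] describes a carbonyl carbon bonded to a halogen — an acyl halide.
The molecule carries an acyl chloride (-C(=O)Cl), whose atoms satisfy every constraint of the query, so the pattern matches.

Yes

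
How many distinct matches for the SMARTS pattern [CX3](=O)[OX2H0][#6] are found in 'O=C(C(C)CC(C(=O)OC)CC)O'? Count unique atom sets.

1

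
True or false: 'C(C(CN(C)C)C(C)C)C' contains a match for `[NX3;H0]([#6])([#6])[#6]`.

True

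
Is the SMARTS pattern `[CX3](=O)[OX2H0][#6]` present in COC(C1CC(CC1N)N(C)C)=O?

Yes

The pattern [CX3](=O)[OX2H0][#6] describes a carbonyl carbon bonded to an oxygen that is itself bonded to carbon (no H on that O) — an ester.
The molecule carries a methyl-ester group (-C(=O)OCH3), whose atoms satisfy every constraint of the query, so the pattern matches.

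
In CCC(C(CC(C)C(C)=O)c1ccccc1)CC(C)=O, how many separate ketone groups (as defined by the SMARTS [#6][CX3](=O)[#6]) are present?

2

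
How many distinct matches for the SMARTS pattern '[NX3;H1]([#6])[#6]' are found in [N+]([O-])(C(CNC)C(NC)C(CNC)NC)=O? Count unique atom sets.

4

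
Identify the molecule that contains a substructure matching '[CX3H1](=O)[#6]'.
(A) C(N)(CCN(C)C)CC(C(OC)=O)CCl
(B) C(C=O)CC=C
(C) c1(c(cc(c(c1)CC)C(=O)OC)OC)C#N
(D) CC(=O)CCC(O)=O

B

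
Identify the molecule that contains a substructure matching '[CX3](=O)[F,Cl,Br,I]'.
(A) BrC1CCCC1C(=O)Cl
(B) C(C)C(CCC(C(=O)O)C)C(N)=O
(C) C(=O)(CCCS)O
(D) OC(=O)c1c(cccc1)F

[CX3](=O)[F,Cl,Br,I] describes a carbonyl carbon bonded to a halogen (an acyl halide).
(A) contains an acyl chloride (-C(=O)Cl), which satisfies every atom and bond constraint.
(B) has a carboxylic acid group (-C(=O)OH) but the carbonyl is bonded to -OH, not to a halogen.
(C) has a carboxylic acid group (-C(=O)OH) but the carbonyl is bonded to -OH, not to a halogen.
(D) has a carboxylic acid group (-C(=O)OH) but the carbonyl is bonded to -OH, not to a halogen.
So the answer is (A).

A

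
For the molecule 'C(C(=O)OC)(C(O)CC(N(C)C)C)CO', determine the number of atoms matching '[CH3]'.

The query [CH3] means: aliphatic carbon with exactly three hydrogens.
Check the 15 heavy atoms by environment: 4× C (H3) → match; 3× C (H1) → no; 2× C (H2) → no; 1× N (H0) → no; 1× C (H0) → no; 2× O (H0) → no; 2× O (H1) → no.
That gives 4 matching atoms.

4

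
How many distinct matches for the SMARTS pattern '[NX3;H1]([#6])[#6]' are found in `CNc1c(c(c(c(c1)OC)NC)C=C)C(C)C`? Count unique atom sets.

2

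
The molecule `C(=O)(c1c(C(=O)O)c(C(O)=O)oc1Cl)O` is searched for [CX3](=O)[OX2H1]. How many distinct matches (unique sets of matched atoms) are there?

3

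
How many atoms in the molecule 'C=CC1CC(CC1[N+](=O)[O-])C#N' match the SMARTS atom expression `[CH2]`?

3

The query [CH2] means: aliphatic carbon with exactly two hydrogens.
Check the 12 heavy atoms by environment: 4× C (H1) → no; 3× C (H2) → match; 1× C (H0) → no; 1× N (H0) → no; 1× N (charge +1, H0) → no; 1× O (charge -1, H0) → no; 1× O (H0) → no.
That gives 3 matching atoms.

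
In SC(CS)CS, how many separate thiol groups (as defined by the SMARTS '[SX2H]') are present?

3

[SX2H] is the SMARTS for a thiol: an aliphatic sulfur with two connections, one being H.
The molecule carries 3 separate instances of a thiol (-SH) meeting every constraint; each maps to a distinct set of atoms, giving 3 matches.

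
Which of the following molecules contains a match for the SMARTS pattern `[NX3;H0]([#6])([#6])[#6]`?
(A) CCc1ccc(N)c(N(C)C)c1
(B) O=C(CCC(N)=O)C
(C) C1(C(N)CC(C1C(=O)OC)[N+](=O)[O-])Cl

A

[NX3;H0]([#6])([#6])[#6] describes a trivalent nitrogen with no H, bonded to three carbons (a tertiary amine).
(A) contains a dimethylamino group (-N(CH3)2), which satisfies every atom and bond constraint.
(B) has a primary amide (-C(=O)NH2) but the amide nitrogen has H2 and only one carbon neighbour.
(C) has a primary amino group (-NH2) but the nitrogen has H2, not H0 with three carbons.
So the answer is (A).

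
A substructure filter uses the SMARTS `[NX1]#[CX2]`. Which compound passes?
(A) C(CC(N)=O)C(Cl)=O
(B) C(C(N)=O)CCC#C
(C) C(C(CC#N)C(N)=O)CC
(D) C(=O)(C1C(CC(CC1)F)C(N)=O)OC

[NX1]#[CX2] describes a nitrogen triple-bonded to a two-connected carbon (a nitrile).
(A) has a primary amide (-C(=O)NH2) but the nitrogen is NX3, not NX1.
(B) has a primary amide (-C(=O)NH2) but the nitrogen is NX3, not NX1.
(C) contains a nitrile (-C#N), which satisfies every atom and bond constraint.
(D) has a primary amide (-C(=O)NH2) but the nitrogen is NX3, not NX1.
So the answer is (C).

C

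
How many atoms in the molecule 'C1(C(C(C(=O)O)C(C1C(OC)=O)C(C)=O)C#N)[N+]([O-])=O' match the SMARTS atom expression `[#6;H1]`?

5

Check the 20 heavy atoms by environment: 5× C (H1) → match; 4× C (H0) → no; 1× N (H0) → no; 5× O (H0) → no; 2× C (H3) → no; 1× N (charge +1, H0) → no; 1× O (charge -1, H0) → no; 1× O (H1) → no.
That gives 5 matching atoms.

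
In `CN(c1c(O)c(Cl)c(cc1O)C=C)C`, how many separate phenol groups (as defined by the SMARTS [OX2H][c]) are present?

2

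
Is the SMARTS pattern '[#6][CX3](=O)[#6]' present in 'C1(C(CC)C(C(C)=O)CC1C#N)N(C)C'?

Yes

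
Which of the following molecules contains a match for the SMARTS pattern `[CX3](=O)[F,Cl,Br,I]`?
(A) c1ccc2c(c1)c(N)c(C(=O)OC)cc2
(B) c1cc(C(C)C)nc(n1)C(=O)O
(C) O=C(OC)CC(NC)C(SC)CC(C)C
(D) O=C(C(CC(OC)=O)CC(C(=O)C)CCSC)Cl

[CX3](=O)[F,Cl,Br,I] describes a carbonyl carbon bonded to a halogen (an acyl halide).
(A) has a methyl-ester group (-C(=O)OCH3) but the carbonyl is bonded to -O-C, not to a halogen.
(B) has a carboxylic acid group (-C(=O)OH) but the carbonyl is bonded to -OH, not to a halogen.
(C) has a methyl-ester group (-C(=O)OCH3) but the carbonyl is bonded to -O-C, not to a halogen.
(D) contains an acyl chloride (-C(=O)Cl), which satisfies every atom and bond constraint.
So the answer is (D).

D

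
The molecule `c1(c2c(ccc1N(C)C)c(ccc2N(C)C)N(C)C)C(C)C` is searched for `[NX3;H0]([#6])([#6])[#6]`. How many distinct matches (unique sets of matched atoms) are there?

3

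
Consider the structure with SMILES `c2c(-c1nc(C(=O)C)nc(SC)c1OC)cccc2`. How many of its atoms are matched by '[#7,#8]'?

4

The query [#7,#8] means: nitrogen or oxygen (comma = OR).
Check the 19 heavy atoms by environment: 2× n (aromatic) → match; 10× c (aromatic) → no; 1× S → no; 4× C → no; 2× O → match.
Summing the matching environments: 2 + 2 = 4 matching atoms.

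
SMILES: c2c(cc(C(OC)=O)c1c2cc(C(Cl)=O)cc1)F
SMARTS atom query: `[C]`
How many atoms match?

The query [C] means: uppercase C matches aliphatic (non-aromatic) carbon only.
Check the 18 heavy atoms by environment: 10× c (aromatic) → no; 3× C → match; 3× O → no; 1× Cl → no; 1× F → no.
That gives 3 matching atoms.

3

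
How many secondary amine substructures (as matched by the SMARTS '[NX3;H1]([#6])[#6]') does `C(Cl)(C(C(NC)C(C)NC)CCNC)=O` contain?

[NX3;H1]([#6])[#6] is the SMARTS for a secondary amine: a trivalent nitrogen with one H, bonded to two carbons.
The molecule carries 3 separate instances of an N-methylamino group (-NHCH3) meeting every constraint; each maps to a distinct set of atoms, giving 3 matches.

3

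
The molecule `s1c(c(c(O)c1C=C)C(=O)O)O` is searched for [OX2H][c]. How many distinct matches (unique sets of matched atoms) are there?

[OX2H][c] is the SMARTS for a phenol: a hydroxyl oxygen attached to an aromatic carbon.
The molecule carries 2 separate instances of a hydroxyl group (-OH) meeting every constraint; each maps to a distinct set of atoms, giving 2 matches.

2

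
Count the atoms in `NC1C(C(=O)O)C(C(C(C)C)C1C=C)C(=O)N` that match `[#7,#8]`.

The query [#7,#8] means: nitrogen or oxygen (comma = OR).
Check the 17 heavy atoms by environment: 12× C → no; 3× O → match; 2× N → match.
Summing the matching environments: 3 + 2 = 5 matching atoms.

5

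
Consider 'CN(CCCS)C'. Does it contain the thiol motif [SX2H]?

Yes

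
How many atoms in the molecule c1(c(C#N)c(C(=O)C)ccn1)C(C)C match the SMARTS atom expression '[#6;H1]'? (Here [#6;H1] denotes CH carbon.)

3

The query [#6;H1] means: any carbon bearing exactly one hydrogen.
Check the 14 heavy atoms by environment: 1× n (aromatic, H0) → no; 2× c (aromatic, H1) → match; 3× c (aromatic, H0) → no; 2× C (H0) → no; 1× N (H0) → no; 1× C (H1) → match; 3× C (H3) → no; 1× O (H0) → no.
Summing the matching environments: 2 + 1 = 3 matching atoms.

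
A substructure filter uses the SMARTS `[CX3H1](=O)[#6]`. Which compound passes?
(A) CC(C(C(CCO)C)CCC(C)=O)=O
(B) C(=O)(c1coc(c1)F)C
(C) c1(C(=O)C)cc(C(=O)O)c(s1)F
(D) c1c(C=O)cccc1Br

D

[CX3H1](=O)[#6] describes an sp2 carbon with one H, double-bonded to O and single-bonded to carbon (an aldehyde).
(A) has an acetyl/ketone group (-C(=O)CH3) but the carbonyl carbon has H0 (two carbon neighbours), not H1.
(B) has an acetyl/ketone group (-C(=O)CH3) but the carbonyl carbon has H0 (two carbon neighbours), not H1.
(C) has a carboxylic acid group (-C(=O)OH) but the carbonyl carbon has H0 and is bonded to O, not H1.
(D) contains an aldehyde (-CHO), which satisfies every atom and bond constraint.
So the answer is (D).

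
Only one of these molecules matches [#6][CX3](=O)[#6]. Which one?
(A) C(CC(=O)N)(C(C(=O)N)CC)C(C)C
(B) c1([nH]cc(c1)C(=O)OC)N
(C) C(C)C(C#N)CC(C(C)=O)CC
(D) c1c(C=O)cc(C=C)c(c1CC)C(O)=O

C

[#6][CX3](=O)[#6] describes a carbonyl carbon (no H) flanked by two carbons (a ketone).
(A) has a primary amide (-C(=O)NH2) but one neighbour of the carbonyl carbon is N, not C.
(B) has a methyl-ester group (-C(=O)OCH3) but one neighbour of the carbonyl carbon is O, not C.
(C) contains an acetyl/ketone group (-C(=O)CH3), which satisfies every atom and bond constraint.
(D) has a carboxylic acid group (-C(=O)OH) but one neighbour of the carbonyl carbon is O, not C.
So the answer is (C).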